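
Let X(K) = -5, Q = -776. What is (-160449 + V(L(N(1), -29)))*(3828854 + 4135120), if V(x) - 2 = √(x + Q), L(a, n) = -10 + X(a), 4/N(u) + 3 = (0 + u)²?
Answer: -1277795736378 + 7963974*I*√791 ≈ -1.2778e+12 + 2.2398e+8*I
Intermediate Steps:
N(u) = 4/(-3 + u²) (N(u) = 4/(-3 + (0 + u)²) = 4/(-3 + u²))
L(a, n) = -15 (L(a, n) = -10 - 5 = -15)
V(x) = 2 + √(-776 + x) (V(x) = 2 + √(x - 776) = 2 + √(-776 + x))
(-160449 + V(L(N(1), -29)))*(3828854 + 4135120) = (-160449 + (2 + √(-776 - 15)))*(3828854 + 4135120) = (-160449 + (2 + √(-791)))*7963974 = (-160449 + (2 + I*√791))*7963974 = (-160447 + I*√791)*7963974 = -1277795736378 + 7963974*I*√791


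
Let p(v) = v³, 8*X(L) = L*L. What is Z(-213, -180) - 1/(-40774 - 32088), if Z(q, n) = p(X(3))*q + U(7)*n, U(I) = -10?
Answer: 27917913469/18652672 ≈ 1496.7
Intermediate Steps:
X(L) = L²/8 (X(L) = (L*L)/8 = L²/8)
Z(q, n) = -10*n + 729*q/512 (Z(q, n) = ((⅛)*3²)³*q - 10*n = ((⅛)*9)³*q - 10*n = (9/8)³*q - 10*n = 729*q/512 - 10*n = -10*n + 729*q/512)
Z(-213, -180) - 1/(-40774 - 32088) = (-10*(-180) + (729/512)*(-213)) - 1/(-40774 - 32088) = (1800 - 155277/512) - 1/(-72862) = 766323/512 - 1*(-1/72862) = 766323/512 + 1/72862 = 27917913469/18652672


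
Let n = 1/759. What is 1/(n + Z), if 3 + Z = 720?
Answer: 759/544204 ≈ 0.0013947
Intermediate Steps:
Z = 717 (Z = -3 + 720 = 717)
n = 1/759 ≈ 0.0013175
1/(n + Z) = 1/(1/759 + 717) = 1/(544204/759) = 759/544204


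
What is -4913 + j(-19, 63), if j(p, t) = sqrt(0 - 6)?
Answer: -4913 + I*sqrt(6) ≈ -4913.0 + 2.4495*I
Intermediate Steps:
j(p, t) = I*sqrt(6) (j(p, t) = sqrt(-6) = I*sqrt(6))
-4913 + j(-19, 63) = -4913 + I*sqrt(6)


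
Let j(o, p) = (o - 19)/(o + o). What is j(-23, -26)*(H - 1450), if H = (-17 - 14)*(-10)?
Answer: -23940/23 ≈ -1040.9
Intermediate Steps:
j(o, p) = (-19 + o)/(2*o) (j(o, p) = (-19 + o)/((2*o)) = (-19 + o)*(1/(2*o)) = (-19 + o)/(2*o))
H = 310 (H = -31*(-10) = 310)
j(-23, -26)*(H - 1450) = ((½)*(-19 - 23)/(-23))*(310 - 1450) = ((½)*(-1/23)*(-42))*(-1140) = (21/23)*(-1140) = -23940/23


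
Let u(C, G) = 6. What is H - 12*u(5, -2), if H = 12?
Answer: -60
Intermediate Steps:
H - 12*u(5, -2) = 12 - 12*6 = 12 - 72 = -60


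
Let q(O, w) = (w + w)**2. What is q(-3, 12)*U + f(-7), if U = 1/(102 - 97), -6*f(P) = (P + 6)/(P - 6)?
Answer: 44923/390 ≈ 115.19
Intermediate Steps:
q(O, w) = 4*w**2 (q(O, w) = (2*w)**2 = 4*w**2)
f(P) = -(6 + P)/(6*(-6 + P)) (f(P) = -(P + 6)/(6*(P - 6)) = -(6 + P)/(6*(-6 + P)))
U = 1/5 ≈ 0.20000
q(-3, 12)*U + f(-7) = (4*12**2)*(1/5) + (-6 - 1*(-7))/(6*(-6 - 7)) = (4*144)*(1/5) + (1/6)*(-6 + 7)/(-13) = 576*(1/5) + (1/6)*(-1/13)*1 = 576/5 - 1/78 = 44923/390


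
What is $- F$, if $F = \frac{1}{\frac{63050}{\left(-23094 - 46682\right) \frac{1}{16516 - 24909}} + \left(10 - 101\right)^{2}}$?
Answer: $- \frac{4984}{79070979} \approx -6.3032 \cdot 10^{-5}$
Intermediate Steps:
$F = \frac{4984}{79070979}$ ($F = \frac{1}{\frac{63050}{\left(-69776\right) \frac{1}{-8393}} + \left(-91\right)^{2}} = \frac{1}{\frac{63050}{\left(-69776\right) \left(- \frac{1}{8393}\right)} + 8281} = \frac{1}{\frac{63050}{\frac{9968}{1199}} + 8281} = \frac{1}{63050 \cdot \frac{1199}{9968} + 8281} = \frac{1}{\frac{37798475}{4984} + 8281} = \frac{1}{\frac{79070979}{4984}} = \frac{4984}{79070979} \approx 6.3032 \cdot 10^{-5}$)
$- F = \left(-1\right) \frac{4984}{79070979} = - \frac{4984}{79070979}$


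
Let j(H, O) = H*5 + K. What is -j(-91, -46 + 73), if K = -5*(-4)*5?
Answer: 355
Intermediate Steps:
K = 100 (K = 20*5 = 100)
j(H, O) = 100 + 5*H (j(H, O) = H*5 + 100 = 5*H + 100 = 100 + 5*H)
-j(-91, -46 + 73) = -(100 + 5*(-91)) = -(100 - 455) = -1*(-355) = 355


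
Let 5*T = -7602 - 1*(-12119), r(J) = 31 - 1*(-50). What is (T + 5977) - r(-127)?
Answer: 33997/5 ≈ 6799.4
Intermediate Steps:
r(J) = 81 (r(J) = 31 + 50 = 81)
T = 4517/5 (T = (-7602 - 1*(-12119))/5 = (-7602 + 12119)/5 = (⅕)*4517 = 4517/5 ≈ 903.40)
(T + 5977) - r(-127) = (4517/5 + 5977) - 1*81 = 34402/5 - 81 = 33997/5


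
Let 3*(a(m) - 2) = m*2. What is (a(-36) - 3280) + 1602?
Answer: -1700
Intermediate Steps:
a(m) = 2 + 2*m/3 (a(m) = 2 + (m*2)/3 = 2 + (2*m)/3 = 2 + 2*m/3)
(a(-36) - 3280) + 1602 = ((2 + (2/3)*(-36)) - 3280) + 1602 = ((2 - 24) - 3280) + 1602 = (-22 - 3280) + 1602 = -3302 + 1602 = -1700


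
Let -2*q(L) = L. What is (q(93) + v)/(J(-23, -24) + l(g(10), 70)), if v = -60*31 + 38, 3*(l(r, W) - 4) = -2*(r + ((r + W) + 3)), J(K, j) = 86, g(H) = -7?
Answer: -11211/304 ≈ -36.878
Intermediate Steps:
q(L) = -L/2
l(r, W) = 2 - 4*r/3 - 2*W/3 (l(r, W) = 4 + (-2*(r + ((r + W) + 3)))/3 = 4 + (-2*(r + ((W + r) + 3)))/3 = 4 + (-2*(r + (3 + W + r)))/3 = 4 + (-2*(3 + W + 2*r))/3 = 4 + (-6 - 4*r - 2*W)/3 = 4 + (-2 - 4*r/3 - 2*W/3) = 2 - 4*r/3 - 2*W/3)
v = -1822 (v = -1860 + 38 = -1822)
(q(93) + v)/(J(-23, -24) + l(g(10), 70)) = (-1/2*93 - 1822)/(86 + (2 - 4/3*(-7) - 2/3*70)) = (-93/2 - 1822)/(86 + (2 + 28/3 - 140/3)) = -3737/(2*(86 - 106/3)) = -3737/(2*152/3) = -3737/2*3/152 = -11211/304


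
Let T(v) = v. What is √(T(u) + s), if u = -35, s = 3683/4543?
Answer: 3*I*√78403094/4543 ≈ 5.8472*I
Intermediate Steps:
s = 3683/4543 (s = 3683*(1/4543) = 3683/4543 ≈ 0.81070)
√(T(u) + s) = √(-35 + 3683/4543) = √(-155322/4543) = 3*I*√78403094/4543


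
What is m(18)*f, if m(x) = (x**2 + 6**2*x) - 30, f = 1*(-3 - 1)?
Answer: -3768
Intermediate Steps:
f = -4 (f = 1*(-4) = -4)
m(x) = -30 + x**2 + 36*x (m(x) = (x**2 + 36*x) - 30 = -30 + x**2 + 36*x)
m(18)*f = (-30 + 18**2 + 36*18)*(-4) = (-30 + 324 + 648)*(-4) = 942*(-4) = -3768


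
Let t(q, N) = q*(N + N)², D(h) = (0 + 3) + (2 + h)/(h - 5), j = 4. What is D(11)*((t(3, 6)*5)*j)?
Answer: 44640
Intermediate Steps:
D(h) = 3 + (2 + h)/(-5 + h)
t(q, N) = 4*q*N² (t(q, N) = q*(2*N)² = q*(4*N²) = 4*q*N²)
D(11)*((t(3, 6)*5)*j) = ((-13 + 4*11)/(-5 + 11))*(((4*3*6²)*5)*4) = ((-13 + 44)/6)*(((4*3*36)*5)*4) = ((⅙)*31)*((432*5)*4) = 31*(2160*4)/6 = (31/6)*8640 = 44640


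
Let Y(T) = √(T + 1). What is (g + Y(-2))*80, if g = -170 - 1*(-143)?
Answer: -2160 + 80*I ≈ -2160.0 + 80.0*I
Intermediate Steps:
g = -27 (g = -170 + 143 = -27)
Y(T) = √(1 + T)
(g + Y(-2))*80 = (-27 + √(1 - 2))*80 = (-27 + √(-1))*80 = (-27 + I)*80 = -2160 + 80*I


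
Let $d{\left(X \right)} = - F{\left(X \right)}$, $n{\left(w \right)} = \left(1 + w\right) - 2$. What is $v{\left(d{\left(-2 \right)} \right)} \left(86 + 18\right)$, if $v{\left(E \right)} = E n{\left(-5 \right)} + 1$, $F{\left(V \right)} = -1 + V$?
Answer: $-1768$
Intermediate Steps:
$n{\left(w \right)} = -1 + w$
$d{\left(X \right)} = 1 - X$ ($d{\left(X \right)} = - (-1 + X) = 1 - X$)
$v{\left(E \right)} = 1 - 6 E$ ($v{\left(E \right)} = E \left(-1 - 5\right) + 1 = E \left(-6\right) + 1 = - 6 E + 1 = 1 - 6 E$)
$v{\left(d{\left(-2 \right)} \right)} \left(86 + 18\right) = \left(1 - 6 \left(1 - -2\right)\right) \left(86 + 18\right) = \left(1 - 6 \left(1 + 2\right)\right) 104 = \left(1 - 18\right) 104 = \left(-17\right) 104 = -1768$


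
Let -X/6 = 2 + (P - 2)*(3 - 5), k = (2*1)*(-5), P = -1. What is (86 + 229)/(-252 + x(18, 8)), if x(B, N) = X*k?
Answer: 105/76 ≈ 1.3816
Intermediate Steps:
k = -10 (k = 2*(-5) = -10)
X = -48 (X = -6*(2 + (-1 - 2)*(3 - 5)) = -6*(2 - 3*(-2)) = -6*(2 + 6) = -6*8 = -48)
x(B, N) = 480 (x(B, N) = -48*(-10) = 480)
(86 + 229)/(-252 + x(18, 8)) = (86 + 229)/(-252 + 480) = 315/228 = 315*(1/228) = 105/76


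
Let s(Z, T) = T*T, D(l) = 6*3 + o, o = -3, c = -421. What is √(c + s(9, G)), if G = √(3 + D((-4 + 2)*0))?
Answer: I*√403 ≈ 20.075*I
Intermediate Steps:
D(l) = 15 (D(l) = 6*3 - 3 = 18 - 3 = 15)
G = 3*√2 (G = √(3 + 15) = √18 = 3*√2 ≈ 4.2426)
s(Z, T) = T²
√(c + s(9, G)) = √(-421 + (3*√2)²) = √(-421 + 18) = √(-403) = I*√403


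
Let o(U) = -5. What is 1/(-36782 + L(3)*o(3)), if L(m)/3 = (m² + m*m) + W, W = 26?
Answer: -1/37442 ≈ -2.6708e-5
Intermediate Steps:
L(m) = 78 + 6*m² (L(m) = 3*((m² + m*m) + 26) = 3*((m² + m²) + 26) = 3*(2*m² + 26) = 3*(26 + 2*m²) = 78 + 6*m²)
1/(-36782 + L(3)*o(3)) = 1/(-36782 + (78 + 6*3²)*(-5)) = 1/(-36782 + (78 + 6*9)*(-5)) = 1/(-36782 + (78 + 54)*(-5)) = 1/(-36782 + 132*(-5)) = 1/(-36782 - 660) = 1/(-37442) = -1/37442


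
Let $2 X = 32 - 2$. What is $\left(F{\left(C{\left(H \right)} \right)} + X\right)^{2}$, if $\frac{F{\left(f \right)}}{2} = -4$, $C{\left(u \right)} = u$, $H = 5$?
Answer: $49$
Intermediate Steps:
$X = 15$ ($X = \frac{32 - 2}{2} = \frac{1}{2} \cdot 30 = 15$)
$F{\left(f \right)} = -8$ ($F{\left(f \right)} = 2 \left(-4\right) = -8$)
$\left(F{\left(C{\left(H \right)} \right)} + X\right)^{2} = \left(-8 + 15\right)^{2} = 7^{2} = 49$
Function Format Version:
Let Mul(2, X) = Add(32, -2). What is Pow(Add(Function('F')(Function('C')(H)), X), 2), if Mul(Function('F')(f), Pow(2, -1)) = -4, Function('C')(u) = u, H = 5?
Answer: 49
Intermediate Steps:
X = 15 (X = Mul(Rational(1, 2), Add(32, -2)) = Mul(Rational(1, 2), 30) = 15)
Function('F')(f) = -8 (Function('F')(f) = Mul(2, -4) = -8)
Pow(Add(Function('F')(Function('C')(H)), X), 2) = Pow(Add(-8, 15), 2) = Pow(7, 2) = 49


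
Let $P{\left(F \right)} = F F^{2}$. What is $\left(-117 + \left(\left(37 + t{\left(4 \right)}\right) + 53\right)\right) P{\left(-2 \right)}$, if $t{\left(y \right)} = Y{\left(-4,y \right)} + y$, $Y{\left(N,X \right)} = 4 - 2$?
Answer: $168$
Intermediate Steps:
$Y{\left(N,X \right)} = 2$
$t{\left(y \right)} = 2 + y$
$P{\left(F \right)} = F^{3}$
$\left(-117 + \left(\left(37 + t{\left(4 \right)}\right) + 53\right)\right) P{\left(-2 \right)} = \left(-117 + \left(\left(37 + \left(2 + 4\right)\right) + 53\right)\right) \left(-2\right)^{3} = \left(-117 + \left(\left(37 + 6\right) + 53\right)\right) \left(-8\right) = \left(-117 + \left(43 + 53\right)\right) \left(-8\right) = \left(-117 + 96\right) \left(-8\right) = \left(-21\right) \left(-8\right) = 168$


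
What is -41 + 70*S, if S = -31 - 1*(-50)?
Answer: 1289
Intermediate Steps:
S = 19 (S = -31 + 50 = 19)
-41 + 70*S = -41 + 70*19 = -41 + 1330 = 1289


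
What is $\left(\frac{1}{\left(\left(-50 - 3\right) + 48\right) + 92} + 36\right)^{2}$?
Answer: $\frac{9815689}{7569} \approx 1296.8$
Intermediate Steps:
$\left(\frac{1}{\left(\left(-50 - 3\right) + 48\right) + 92} + 36\right)^{2} = \left(\frac{1}{\left(-53 + 48\right) + 92} + 36\right)^{2} = \left(\frac{1}{-5 + 92} + 36\right)^{2} = \left(\frac{1}{87} + 36\right)^{2} = \left(\frac{3133}{87}\right)^{2} = \frac{9815689}{7569}$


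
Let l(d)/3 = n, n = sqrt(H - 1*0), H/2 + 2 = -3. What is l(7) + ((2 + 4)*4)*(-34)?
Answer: -816 + 3*I*sqrt(10) ≈ -816.0 + 9.4868*I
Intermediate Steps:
H = -10 (H = -4 + 2*(-3) = -4 - 6 = -10)
n = I*sqrt(10) (n = sqrt(-10 - 1*0) = sqrt(-10 + 0) = sqrt(-10) = I*sqrt(10) ≈ 3.1623*I)
l(d) = 3*I*sqrt(10) (l(d) = 3*(I*sqrt(10)) = 3*I*sqrt(10))
l(7) + ((2 + 4)*4)*(-34) = 3*I*sqrt(10) + ((2 + 4)*4)*(-34) = 3*I*sqrt(10) + (6*4)*(-34) = 3*I*sqrt(10) + 24*(-34) = 3*I*sqrt(10) - 816 = -816 + 3*I*sqrt(10)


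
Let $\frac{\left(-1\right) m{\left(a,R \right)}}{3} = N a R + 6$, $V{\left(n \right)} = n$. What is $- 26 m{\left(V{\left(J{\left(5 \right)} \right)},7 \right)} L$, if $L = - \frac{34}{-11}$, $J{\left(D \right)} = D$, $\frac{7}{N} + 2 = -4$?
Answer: $-8398$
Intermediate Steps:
$N = - \frac{7}{6}$ ($N = \frac{7}{-2 - 4} = \frac{7}{-6} = 7 \left(- \frac{1}{6}\right) = - \frac{7}{6} \approx -1.1667$)
$m{\left(a,R \right)} = -18 + \frac{7 R a}{2}$ ($m{\left(a,R \right)} = - 3 \left(- \frac{7 a}{6} R + 6\right) = - 3 \left(- \frac{7 R a}{6} + 6\right) = - 3 \left(6 - \frac{7 R a}{6}\right) = -18 + \frac{7 R a}{2}$)
$L = \frac{34}{11}$ ($L = \left(-34\right) \left(- \frac{1}{11}\right) = \frac{34}{11} \approx 3.0909$)
$- 26 m{\left(V{\left(J{\left(5 \right)} \right)},7 \right)} L = - 26 \left(-18 + \frac{7}{2} \cdot 7 \cdot 5\right) \frac{34}{11} = - 26 \left(-18 + \frac{245}{2}\right) \frac{34}{11} = \left(-26\right) \frac{209}{2} \cdot \frac{34}{11} = \left(-2717\right) \frac{34}{11} = -8398$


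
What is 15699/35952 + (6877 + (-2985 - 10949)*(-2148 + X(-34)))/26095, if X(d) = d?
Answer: 72916072259/62544496 ≈ 1165.8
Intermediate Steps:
15699/35952 + (6877 + (-2985 - 10949)*(-2148 + X(-34)))/26095 = 15699/35952 + (6877 + (-2985 - 10949)*(-2148 - 34))/26095 = 15699*(1/35952) + (6877 - 13934*(-2182))*(1/26095) = 5233/11984 + (6877 + 30403988)*(1/26095) = 5233/11984 + 30410865*(1/26095) = 5233/11984 + 6082173/5219 = 72916072259/62544496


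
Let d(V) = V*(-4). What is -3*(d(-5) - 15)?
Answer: -15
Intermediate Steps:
d(V) = -4*V
-3*(d(-5) - 15) = -3*(-4*(-5) - 15) = -3*(20 - 15) = -3*5 = -15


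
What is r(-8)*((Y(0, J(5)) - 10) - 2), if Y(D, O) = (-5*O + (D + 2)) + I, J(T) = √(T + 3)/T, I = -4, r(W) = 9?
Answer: -126 - 18*√2 ≈ -151.46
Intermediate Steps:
J(T) = √(3 + T)/T
Y(D, O) = -2 + D - 5*O (Y(D, O) = (-5*O + (D + 2)) - 4 = (-5*O + (2 + D)) - 4 = (2 + D - 5*O) - 4 = -2 + D - 5*O)
r(-8)*((Y(0, J(5)) - 10) - 2) = 9*(((-2 + 0 - 5*√(3 + 5)/5) - 10) - 2) = 9*(((-2 + 0 - √8) - 10) - 2) = 9*(((-2 + 0 - 2*√2) - 10) - 2) = 9*(((-2 - 2*√2) - 10) - 2) = 9*((-12 - 2*√2) - 2) = 9*(-14 - 2*√2) = -126 - 18*√2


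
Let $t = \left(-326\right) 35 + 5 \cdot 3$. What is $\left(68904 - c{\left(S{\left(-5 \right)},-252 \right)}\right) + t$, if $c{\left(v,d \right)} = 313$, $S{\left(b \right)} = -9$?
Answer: $57196$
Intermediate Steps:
$t = -11395$ ($t = -11410 + 15 = -11395$)
$\left(68904 - c{\left(S{\left(-5 \right)},-252 \right)}\right) + t = \left(68904 - 313\right) - 11395 = 68591 - 11395 = 57196$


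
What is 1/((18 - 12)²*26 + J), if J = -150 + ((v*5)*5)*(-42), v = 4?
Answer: -1/3414 ≈ -0.00029291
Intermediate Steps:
J = -4350 (J = -150 + ((4*5)*5)*(-42) = -150 + (20*5)*(-42) = -150 + 100*(-42) = -150 - 4200 = -4350)
1/((18 - 12)²*26 + J) = 1/((18 - 12)²*26 - 4350) = 1/(6²*26 - 4350) = 1/(36*26 - 4350) = 1/(936 - 4350) = 1/(-3414) = -1/3414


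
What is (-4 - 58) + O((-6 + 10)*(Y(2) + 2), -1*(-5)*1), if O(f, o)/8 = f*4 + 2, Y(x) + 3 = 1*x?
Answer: 82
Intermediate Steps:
Y(x) = -3 + x (Y(x) = -3 + 1*x = -3 + x)
O(f, o) = 16 + 32*f (O(f, o) = 8*(f*4 + 2) = 8*(4*f + 2) = 8*(2 + 4*f) = 16 + 32*f)
(-4 - 58) + O((-6 + 10)*(Y(2) + 2), -1*(-5)*1) = (-4 - 58) + (16 + 32*((-6 + 10)*((-3 + 2) + 2))) = -62 + (16 + 32*(4*(-1 + 2))) = -62 + (16 + 32*(4*1)) = -62 + (16 + 32*4) = -62 + (16 + 128) = -62 + 144 = 82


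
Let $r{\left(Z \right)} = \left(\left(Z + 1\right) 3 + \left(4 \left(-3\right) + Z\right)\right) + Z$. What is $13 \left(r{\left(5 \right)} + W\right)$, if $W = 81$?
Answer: $1261$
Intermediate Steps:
$r{\left(Z \right)} = -9 + 5 Z$ ($r{\left(Z \right)} = \left(\left(1 + Z\right) 3 + \left(-12 + Z\right)\right) + Z = \left(\left(3 + 3 Z\right) + \left(-12 + Z\right)\right) + Z = \left(-9 + 4 Z\right) + Z = -9 + 5 Z$)
$13 \left(r{\left(5 \right)} + W\right) = 13 \left(\left(-9 + 5 \cdot 5\right) + 81\right) = 13 \left(\left(-9 + 25\right) + 81\right) = 13 \left(16 + 81\right) = 13 \cdot 97 = 1261$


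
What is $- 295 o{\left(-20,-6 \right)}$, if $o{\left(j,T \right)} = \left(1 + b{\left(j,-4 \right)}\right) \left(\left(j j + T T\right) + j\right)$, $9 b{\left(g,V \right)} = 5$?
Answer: $- \frac{1718080}{9} \approx -1.909 \cdot 10^{5}$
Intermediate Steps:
$b{\left(g,V \right)} = \frac{5}{9}$ ($b{\left(g,V \right)} = \frac{1}{9} \cdot 5 = \frac{5}{9}$)
$o{\left(j,T \right)} = \frac{14 j}{9} + \frac{14 T^{2}}{9} + \frac{14 j^{2}}{9}$ ($o{\left(j,T \right)} = \left(1 + \frac{5}{9}\right) \left(\left(j j + T T\right) + j\right) = \frac{14 \left(\left(j^{2} + T^{2}\right) + j\right)}{9} = \frac{14 \left(\left(T^{2} + j^{2}\right) + j\right)}{9} = \frac{14 \left(j + T^{2} + j^{2}\right)}{9} = \frac{14 j}{9} + \frac{14 T^{2}}{9} + \frac{14 j^{2}}{9}$)
$- 295 o{\left(-20,-6 \right)} = - 295 \left(\frac{14}{9} \left(-20\right) + \frac{14 \left(-6\right)^{2}}{9} + \frac{14 \left(-20\right)^{2}}{9}\right) = - 295 \left(- \frac{280}{9} + \frac{14}{9} \cdot 36 + \frac{14}{9} \cdot 400\right) = - 295 \left(- \frac{280}{9} + 56 + \frac{5600}{9}\right) = \left(-295\right) \frac{5824}{9} = - \frac{1718080}{9}$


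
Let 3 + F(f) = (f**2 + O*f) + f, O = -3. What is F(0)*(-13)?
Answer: 39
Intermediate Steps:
F(f) = -3 + f**2 - 2*f (F(f) = -3 + ((f**2 - 3*f) + f) = -3 + (f**2 - 2*f) = -3 + f**2 - 2*f)
F(0)*(-13) = (-3 + 0**2 - 2*0)*(-13) = (-3 + 0 + 0)*(-13) = -3*(-13) = 39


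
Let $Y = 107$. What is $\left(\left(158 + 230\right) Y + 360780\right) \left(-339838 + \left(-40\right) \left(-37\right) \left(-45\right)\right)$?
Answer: $-163508381648$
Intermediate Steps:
$\left(\left(158 + 230\right) Y + 360780\right) \left(-339838 + \left(-40\right) \left(-37\right) \left(-45\right)\right) = \left(\left(158 + 230\right) 107 + 360780\right) \left(-339838 + \left(-40\right) \left(-37\right) \left(-45\right)\right) = \left(388 \cdot 107 + 360780\right) \left(-339838 + 1480 \left(-45\right)\right) = \left(41516 + 360780\right) \left(-339838 - 66600\right) = 402296 \left(-406438\right) = -163508381648$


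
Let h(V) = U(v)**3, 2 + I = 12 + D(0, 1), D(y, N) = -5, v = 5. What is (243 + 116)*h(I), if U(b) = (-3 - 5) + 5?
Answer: -9693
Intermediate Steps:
U(b) = -3 (U(b) = -8 + 5 = -3)
I = 5 (I = -2 + (12 - 5) = -2 + 7 = 5)
h(V) = -27 (h(V) = (-3)**3 = -27)
(243 + 116)*h(I) = (243 + 116)*(-27) = 359*(-27) = -9693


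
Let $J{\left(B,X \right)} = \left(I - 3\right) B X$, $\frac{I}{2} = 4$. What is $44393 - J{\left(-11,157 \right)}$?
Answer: $53028$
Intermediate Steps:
$I = 8$ ($I = 2 \cdot 4 = 8$)
$J{\left(B,X \right)} = 5 B X$ ($J{\left(B,X \right)} = \left(8 - 3\right) B X = 5 B X$)
$44393 - J{\left(-11,157 \right)} = 44393 - 5 \left(-11\right) 157 = 44393 - -8635 = 44393 + 8635 = 53028$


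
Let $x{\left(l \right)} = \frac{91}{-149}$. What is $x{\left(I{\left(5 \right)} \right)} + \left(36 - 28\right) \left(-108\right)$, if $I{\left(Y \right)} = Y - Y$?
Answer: $- \frac{128827}{149} \approx -864.61$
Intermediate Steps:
$I{\left(Y \right)} = 0$
$x{\left(l \right)} = - \frac{91}{149}$ ($x{\left(l \right)} = 91 \left(- \frac{1}{149}\right) = - \frac{91}{149}$)
$x{\left(I{\left(5 \right)} \right)} + \left(36 - 28\right) \left(-108\right) = - \frac{91}{149} + \left(36 - 28\right) \left(-108\right) = - \frac{91}{149} + 8 \left(-108\right) = - \frac{91}{149} - 864 = - \frac{128827}{149}$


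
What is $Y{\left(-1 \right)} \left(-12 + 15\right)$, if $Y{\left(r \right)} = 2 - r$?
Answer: $9$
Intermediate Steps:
$Y{\left(-1 \right)} \left(-12 + 15\right) = \left(2 - -1\right) \left(-12 + 15\right) = \left(2 + 1\right) 3 = 3 \cdot 3 = 9$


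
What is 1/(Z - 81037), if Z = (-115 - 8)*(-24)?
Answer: -1/78085 ≈ -1.2807e-5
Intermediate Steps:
Z = 2952 (Z = -123*(-24) = 2952)
1/(Z - 81037) = 1/(2952 - 81037) = 1/(-78085) = -1/78085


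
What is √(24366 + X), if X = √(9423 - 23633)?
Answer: √(24366 + 7*I*√290) ≈ 156.1 + 0.3818*I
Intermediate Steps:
X = 7*I*√290 (X = √(-14210) = 7*I*√290 ≈ 119.21*I)
√(24366 + X) = √(24366 + 7*I*√290)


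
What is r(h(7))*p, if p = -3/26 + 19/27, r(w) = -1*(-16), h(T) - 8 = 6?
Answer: 3304/351 ≈ 9.4131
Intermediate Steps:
h(T) = 14 (h(T) = 8 + 6 = 14)
r(w) = 16
p = 413/702 (p = -3*1/26 + 19*(1/27) = -3/26 + 19/27 = 413/702 ≈ 0.58832)
r(h(7))*p = 16*(413/702) = 3304/351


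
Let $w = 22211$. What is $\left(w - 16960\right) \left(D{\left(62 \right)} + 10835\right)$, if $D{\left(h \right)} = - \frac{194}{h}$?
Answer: $\frac{1763222788}{31} \approx 5.6878 \cdot 10^{7}$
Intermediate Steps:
$\left(w - 16960\right) \left(D{\left(62 \right)} + 10835\right) = \left(22211 - 16960\right) \left(- \frac{194}{62} + 10835\right) = 5251 \left(\left(-194\right) \frac{1}{62} + 10835\right) = 5251 \left(- \frac{97}{31} + 10835\right) = 5251 \cdot \frac{335788}{31} = \frac{1763222788}{31}$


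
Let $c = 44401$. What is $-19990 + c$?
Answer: $24411$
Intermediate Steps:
$-19990 + c = -19990 + 44401 = 24411$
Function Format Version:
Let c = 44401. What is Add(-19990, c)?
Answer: 24411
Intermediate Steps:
Add(-19990, c) = Add(-19990, 44401) = 24411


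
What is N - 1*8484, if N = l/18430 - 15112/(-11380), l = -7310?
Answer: -44479570981/5243335 ≈ -8483.1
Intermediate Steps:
N = 4883159/5243335 (N = -7310/18430 - 15112/(-11380) = -7310*1/18430 - 15112*(-1/11380) = -731/1843 + 3778/2845 = 4883159/5243335 ≈ 0.93131)
N - 1*8484 = 4883159/5243335 - 1*8484 = 4883159/5243335 - 8484 = -44479570981/5243335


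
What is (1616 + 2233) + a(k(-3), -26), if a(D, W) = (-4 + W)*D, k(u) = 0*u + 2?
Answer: 3789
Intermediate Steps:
k(u) = 2 (k(u) = 0 + 2 = 2)
a(D, W) = D*(-4 + W)
(1616 + 2233) + a(k(-3), -26) = (1616 + 2233) + 2*(-4 - 26) = 3849 + 2*(-30) = 3849 - 60 = 3789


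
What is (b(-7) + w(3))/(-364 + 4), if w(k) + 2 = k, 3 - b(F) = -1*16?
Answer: -1/18 ≈ -0.055556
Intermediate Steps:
b(F) = 19 (b(F) = 3 - (-1)*16 = 3 - 1*(-16) = 3 + 16 = 19)
w(k) = -2 + k
(b(-7) + w(3))/(-364 + 4) = (19 + (-2 + 3))/(-364 + 4) = (19 + 1)/(-360) = 20*(-1/360) = -1/18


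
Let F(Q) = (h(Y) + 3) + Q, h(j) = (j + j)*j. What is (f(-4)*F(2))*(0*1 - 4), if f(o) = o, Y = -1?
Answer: 112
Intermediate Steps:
h(j) = 2*j**2 (h(j) = (2*j)*j = 2*j**2)
F(Q) = 5 + Q (F(Q) = (2*(-1)**2 + 3) + Q = (2*1 + 3) + Q = (2 + 3) + Q = 5 + Q)
(f(-4)*F(2))*(0*1 - 4) = (-4*(5 + 2))*(0*1 - 4) = (-4*7)*(0 - 4) = -28*(-4) = 112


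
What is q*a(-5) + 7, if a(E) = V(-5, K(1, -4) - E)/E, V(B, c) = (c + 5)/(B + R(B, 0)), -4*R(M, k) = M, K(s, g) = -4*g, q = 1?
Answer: 629/75 ≈ 8.3867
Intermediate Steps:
R(M, k) = -M/4
V(B, c) = 4*(5 + c)/(3*B) (V(B, c) = (c + 5)/(B - B/4) = (5 + c)/((3*B/4)) = (5 + c)*(4/(3*B)) = 4*(5 + c)/(3*B))
a(E) = (-28/5 + 4*E/15)/E (a(E) = ((4/3)*(5 + (-4*(-4) - E))/(-5))/E = ((4/3)*(-⅕)*(5 + (16 - E)))/E = ((4/3)*(-⅕)*(21 - E))/E = (-28/5 + 4*E/15)/E)
q*a(-5) + 7 = 1*((4/15)*(-21 - 5)/(-5)) + 7 = 1*((4/15)*(-⅕)*(-26)) + 7 = 1*(104/75) + 7 = 104/75 + 7 = 629/75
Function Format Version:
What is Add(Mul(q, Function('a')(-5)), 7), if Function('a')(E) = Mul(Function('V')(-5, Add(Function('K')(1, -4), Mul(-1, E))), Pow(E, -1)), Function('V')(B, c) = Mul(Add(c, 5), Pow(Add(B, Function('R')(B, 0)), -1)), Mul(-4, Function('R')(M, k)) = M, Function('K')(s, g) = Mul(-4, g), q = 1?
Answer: Rational(629, 75) ≈ 8.3867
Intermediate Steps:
Function('R')(M, k) = Mul(Rational(-1, 4), M)
Function('V')(B, c) = Mul(Rational(4, 3), Pow(B, -1), Add(5, c)) (Function('V')(B, c) = Mul(Add(c, 5), Pow(Add(B, Mul(Rational(-1, 4), B)), -1)) = Mul(Add(5, c), Pow(Mul(Rational(3, 4), B), -1)) = Mul(Add(5, c), Mul(Rational(4, 3), Pow(B, -1))) = Mul(Rational(4, 3), Pow(B, -1), Add(5, c)))
Function('a')(E) = Mul(Pow(E, -1), Add(Rational(-28, 5), Mul(Rational(4, 15), E))) (Function('a')(E) = Mul(Mul(Rational(4, 3), Pow(-5, -1), Add(5, Add(Mul(-4, -4), Mul(-1, E)))), Pow(E, -1)) = Mul(Mul(Rational(4, 3), Rational(-1, 5), Add(5, Add(16, Mul(-1, E)))), Pow(E, -1)) = Mul(Mul(Rational(4, 3), Rational(-1, 5), Add(21, Mul(-1, E))), Pow(E, -1)) = Mul(Add(Rational(-28, 5), Mul(Rational(4, 15), E)), Pow(E, -1)) = Mul(Pow(E, -1), Add(Rational(-28, 5), Mul(Rational(4, 15), E))))
Add(Mul(q, Function('a')(-5)), 7) = Add(Mul(1, Mul(Rational(4, 15), Pow(-5, -1), Add(-21, -5))), 7) = Add(Mul(1, Mul(Rational(4, 15), Rational(-1, 5), -26)), 7) = Add(Mul(1, Rational(104, 75)), 7) = Add(Rational(104, 75), 7) = Rational(629, 75)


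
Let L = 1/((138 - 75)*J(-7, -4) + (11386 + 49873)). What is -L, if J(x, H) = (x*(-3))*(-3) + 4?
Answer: -1/57542 ≈ -1.7379e-5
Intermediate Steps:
J(x, H) = 4 + 9*x (J(x, H) = -3*x*(-3) + 4 = 9*x + 4 = 4 + 9*x)
L = 1/57542 (L = 1/((138 - 75)*(4 + 9*(-7)) + (11386 + 49873)) = 1/(63*(4 - 63) + 61259) = 1/(63*(-59) + 61259) = 1/(-3717 + 61259) = 1/57542 ≈ 1.7379e-5)
-L = -1*1/57542 = -1/57542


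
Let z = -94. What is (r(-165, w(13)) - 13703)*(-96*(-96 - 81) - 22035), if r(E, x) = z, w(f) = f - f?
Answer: 69578271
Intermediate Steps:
w(f) = 0
r(E, x) = -94
(r(-165, w(13)) - 13703)*(-96*(-96 - 81) - 22035) = (-94 - 13703)*(-96*(-96 - 81) - 22035) = -13797*(-96*(-177) - 22035) = -13797*(16992 - 22035) = -13797*(-5043) = 69578271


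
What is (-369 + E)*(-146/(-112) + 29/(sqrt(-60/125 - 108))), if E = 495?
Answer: 657/4 - 3045*I*sqrt(678)/226 ≈ 164.25 - 350.83*I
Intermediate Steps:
(-369 + E)*(-146/(-112) + 29/(sqrt(-60/125 - 108))) = (-369 + 495)*(-146/(-112) + 29/(sqrt(-60/125 - 108))) = 126*(-146*(-1/112) + 29/(sqrt(-60*1/125 - 108))) = 126*(73/56 + 29/(sqrt(-12/25 - 108))) = 126*(73/56 + 29/(sqrt(-2712/25))) = 126*(73/56 + 29/((2*I*sqrt(678)/5))) = 126*(73/56 + 29*(-5*I*sqrt(678)/1356)) = 126*(73/56 - 145*I*sqrt(678)/1356) = 657/4 - 3045*I*sqrt(678)/226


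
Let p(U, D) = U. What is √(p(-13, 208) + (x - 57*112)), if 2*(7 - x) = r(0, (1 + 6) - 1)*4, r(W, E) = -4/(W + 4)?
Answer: 2*I*√1597 ≈ 79.925*I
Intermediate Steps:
r(W, E) = -4/(4 + W)
x = 9 (x = 7 - (-4/(4 + 0))*4/2 = 7 - (-4/4)*4/2 = 7 - (-4*¼)*4/2 = 7 - (-1)*4/2 = 7 - ½*(-4) = 7 + 2 = 9)
√(p(-13, 208) + (x - 57*112)) = √(-13 + (9 - 57*112)) = √(-13 + (9 - 6384)) = √(-13 - 6375) = √(-6388) = 2*I*√1597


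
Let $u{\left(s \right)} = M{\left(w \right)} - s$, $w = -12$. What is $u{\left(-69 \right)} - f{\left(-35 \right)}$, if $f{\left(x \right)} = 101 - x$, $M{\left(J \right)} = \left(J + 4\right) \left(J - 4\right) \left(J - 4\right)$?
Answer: $-2115$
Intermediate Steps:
$M{\left(J \right)} = \left(-4 + J\right)^{2} \left(4 + J\right)$ ($M{\left(J \right)} = \left(4 + J\right) \left(-4 + J\right) \left(-4 + J\right) = \left(4 + J\right) \left(-4 + J\right)^{2} = \left(-4 + J\right)^{2} \left(4 + J\right)$)
$u{\left(s \right)} = -2048 - s$ ($u{\left(s \right)} = \left(-4 - 12\right)^{2} \left(4 - 12\right) - s = \left(-16\right)^{2} \left(-8\right) - s = 256 \left(-8\right) - s = -2048 - s$)
$u{\left(-69 \right)} - f{\left(-35 \right)} = \left(-2048 - -69\right) - \left(101 - -35\right) = \left(-2048 + 69\right) - \left(101 + 35\right) = -1979 - 136 = -2115$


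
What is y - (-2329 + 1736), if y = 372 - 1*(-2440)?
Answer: 3405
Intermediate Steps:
y = 2812 (y = 372 + 2440 = 2812)
y - (-2329 + 1736) = 2812 - (-2329 + 1736) = 2812 - 1*(-593) = 2812 + 593 = 3405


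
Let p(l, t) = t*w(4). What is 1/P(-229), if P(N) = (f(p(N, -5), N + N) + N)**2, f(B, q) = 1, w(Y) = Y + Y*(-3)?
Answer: 1/51984 ≈ 1.9237e-5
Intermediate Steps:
w(Y) = -2*Y (w(Y) = Y - 3*Y = -2*Y)
p(l, t) = -8*t (p(l, t) = t*(-2*4) = t*(-8) = -8*t)
P(N) = (1 + N)**2
1/P(-229) = 1/((1 - 229)**2) = 1/((-228)**2) = 1/51984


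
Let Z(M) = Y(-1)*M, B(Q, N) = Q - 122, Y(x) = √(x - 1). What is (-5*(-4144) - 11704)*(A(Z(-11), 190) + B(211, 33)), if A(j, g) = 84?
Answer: 1559768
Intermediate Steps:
Y(x) = √(-1 + x)
B(Q, N) = -122 + Q
Z(M) = I*M*√2 (Z(M) = √(-1 - 1)*M = √(-2)*M = (I*√2)*M = I*M*√2)
(-5*(-4144) - 11704)*(A(Z(-11), 190) + B(211, 33)) = (-5*(-4144) - 11704)*(84 + (-122 + 211)) = (20720 - 11704)*(84 + 89) = 9016*173 = 1559768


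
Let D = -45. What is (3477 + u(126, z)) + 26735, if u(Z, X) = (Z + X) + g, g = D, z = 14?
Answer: 30307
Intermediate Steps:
g = -45
u(Z, X) = -45 + X + Z (u(Z, X) = (Z + X) - 45 = (X + Z) - 45 = -45 + X + Z)
(3477 + u(126, z)) + 26735 = (3477 + (-45 + 14 + 126)) + 26735 = (3477 + 95) + 26735 = 3572 + 26735 = 30307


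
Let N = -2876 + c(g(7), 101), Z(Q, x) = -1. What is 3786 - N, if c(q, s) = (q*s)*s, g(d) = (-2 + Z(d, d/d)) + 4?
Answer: -3539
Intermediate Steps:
g(d) = 1 (g(d) = (-2 - 1) + 4 = -3 + 4 = 1)
c(q, s) = q*s²
N = 7325 (N = -2876 + 1*101² = -2876 + 1*10201 = -2876 + 10201 = 7325)
3786 - N = 3786 - 1*7325 = 3786 - 7325 = -3539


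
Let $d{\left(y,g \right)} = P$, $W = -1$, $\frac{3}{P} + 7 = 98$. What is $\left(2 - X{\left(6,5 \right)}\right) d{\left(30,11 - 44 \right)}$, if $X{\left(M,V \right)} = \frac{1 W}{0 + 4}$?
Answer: $\frac{27}{364} \approx 0.074176$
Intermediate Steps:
$P = \frac{3}{91}$ ($P = \frac{3}{-7 + 98} = \frac{3}{91} \approx 0.032967$)
$X{\left(M,V \right)} = - \frac{1}{4}$ ($X{\left(M,V \right)} = \frac{1 \left(-1\right)}{0 + 4} = - \frac{1}{4}$)
$d{\left(y,g \right)} = \frac{3}{91}$
$\left(2 - X{\left(6,5 \right)}\right) d{\left(30,11 - 44 \right)} = \left(2 - - \frac{1}{4}\right) \frac{3}{91} = \left(2 + \frac{1}{4}\right) \frac{3}{91} = \frac{9}{4} \cdot \frac{3}{91} = \frac{27}{364}$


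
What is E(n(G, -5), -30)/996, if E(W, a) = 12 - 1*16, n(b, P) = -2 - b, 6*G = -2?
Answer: -1/249 ≈ -0.0040161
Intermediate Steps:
G = -⅓ (G = (⅙)*(-2) = -⅓ ≈ -0.33333)
E(W, a) = -4 (E(W, a) = 12 - 16 = -4)
E(n(G, -5), -30)/996 = -4/996 = -4*1/996 = -1/249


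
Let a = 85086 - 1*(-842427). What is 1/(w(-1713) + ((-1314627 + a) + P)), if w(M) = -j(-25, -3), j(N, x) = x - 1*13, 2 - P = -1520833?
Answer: 1/1133737 ≈ 8.8204e-7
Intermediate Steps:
P = 1520835 (P = 2 - 1*(-1520833) = 2 + 1520833 = 1520835)
a = 927513 (a = 85086 + 842427 = 927513)
j(N, x) = -13 + x (j(N, x) = x - 13 = -13 + x)
w(M) = 16 (w(M) = -(-13 - 3) = -1*(-16) = 16)
1/(w(-1713) + ((-1314627 + a) + P)) = 1/(16 + ((-1314627 + 927513) + 1520835)) = 1/(16 + (-387114 + 1520835)) = 1/(16 + 1133721) = 1/1133737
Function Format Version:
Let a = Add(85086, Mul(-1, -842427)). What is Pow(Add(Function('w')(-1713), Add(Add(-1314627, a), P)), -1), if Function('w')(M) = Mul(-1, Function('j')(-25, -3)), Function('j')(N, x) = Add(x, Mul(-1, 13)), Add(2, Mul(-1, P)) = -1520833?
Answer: Rational(1, 1133737) ≈ 8.8204e-7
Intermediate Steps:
P = 1520835 (P = Add(2, Mul(-1, -1520833)) = Add(2, 1520833) = 1520835)
a = 927513 (a = Add(85086, 842427) = 927513)
Function('j')(N, x) = Add(-13, x) (Function('j')(N, x) = Add(x, -13) = Add(-13, x))
Function('w')(M) = 16 (Function('w')(M) = Mul(-1, Add(-13, -3)) = Mul(-1, -16) = 16)
Pow(Add(Function('w')(-1713), Add(Add(-1314627, a), P)), -1) = Pow(Add(16, Add(Add(-1314627, 927513), 1520835)), -1) = Pow(Add(16, Add(-387114, 1520835)), -1) = Pow(Add(16, 1133721), -1) = Pow(1133737, -1) = Rational(1, 1133737)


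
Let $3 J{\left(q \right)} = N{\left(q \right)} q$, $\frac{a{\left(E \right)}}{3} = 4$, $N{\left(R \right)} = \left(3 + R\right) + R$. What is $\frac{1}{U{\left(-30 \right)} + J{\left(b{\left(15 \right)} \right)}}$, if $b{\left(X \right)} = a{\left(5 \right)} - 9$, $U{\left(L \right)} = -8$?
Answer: $1$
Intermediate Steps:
$N{\left(R \right)} = 3 + 2 R$
$a{\left(E \right)} = 12$ ($a{\left(E \right)} = 3 \cdot 4 = 12$)
$b{\left(X \right)} = 3$ ($b{\left(X \right)} = 12 - 9 = 3$)
$J{\left(q \right)} = \frac{q \left(3 + 2 q\right)}{3}$ ($J{\left(q \right)} = \frac{\left(3 + 2 q\right) q}{3} = \frac{q \left(3 + 2 q\right)}{3}$)
$\frac{1}{U{\left(-30 \right)} + J{\left(b{\left(15 \right)} \right)}} = \frac{1}{-8 + \frac{1}{3} \cdot 3 \left(3 + 2 \cdot 3\right)} = \frac{1}{-8 + \frac{1}{3} \cdot 3 \left(3 + 6\right)} = \frac{1}{-8 + \frac{1}{3} \cdot 3 \cdot 9} = \frac{1}{-8 + 9} = 1^{-1} = 1$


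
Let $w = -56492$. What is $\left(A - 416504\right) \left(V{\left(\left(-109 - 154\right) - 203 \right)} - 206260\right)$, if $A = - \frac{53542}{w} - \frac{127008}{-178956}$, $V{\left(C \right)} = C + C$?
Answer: $\frac{2019481590314019420}{23401811} \approx 8.6296 \cdot 10^{10}$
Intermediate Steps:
$V{\left(C \right)} = 2 C$
$A = \frac{77576843}{46803622}$ ($A = - \frac{53542}{-56492} - \frac{127008}{-178956} = \left(-53542\right) \left(- \frac{1}{56492}\right) - - \frac{1176}{1657} = \frac{26771}{28246} + \frac{1176}{1657} = \frac{77576843}{46803622} \approx 1.6575$)
$\left(A - 416504\right) \left(V{\left(\left(-109 - 154\right) - 203 \right)} - 206260\right) = \left(\frac{77576843}{46803622} - 416504\right) \left(2 \left(\left(-109 - 154\right) - 203\right) - 206260\right) = - \frac{19493818200645 \left(2 \left(-263 - 203\right) - 206260\right)}{46803622} = - \frac{19493818200645 \left(2 \left(-466\right) - 206260\right)}{46803622} = - \frac{19493818200645 \left(-932 - 206260\right)}{46803622} = \left(- \frac{19493818200645}{46803622}\right) \left(-207192\right) = \frac{2019481590314019420}{23401811}$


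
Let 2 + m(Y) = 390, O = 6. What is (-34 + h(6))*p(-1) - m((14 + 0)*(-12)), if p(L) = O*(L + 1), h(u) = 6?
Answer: -388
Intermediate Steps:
p(L) = 6 + 6*L (p(L) = 6*(L + 1) = 6*(1 + L) = 6 + 6*L)
m(Y) = 388 (m(Y) = -2 + 390 = 388)
(-34 + h(6))*p(-1) - m((14 + 0)*(-12)) = (-34 + 6)*(6 + 6*(-1)) - 1*388 = -28*(6 - 6) - 388 = -28*0 - 388 = 0 - 388 = -388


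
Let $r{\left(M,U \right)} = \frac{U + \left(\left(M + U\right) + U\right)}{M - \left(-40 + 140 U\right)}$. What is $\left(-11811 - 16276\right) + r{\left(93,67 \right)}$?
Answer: $- \frac{37102969}{1321} \approx -28087.0$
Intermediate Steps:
$r{\left(M,U \right)} = \frac{M + 3 U}{40 + M - 140 U}$ ($r{\left(M,U \right)} = \frac{U + \left(M + 2 U\right)}{M - \left(-40 + 140 U\right)} = \frac{M + 3 U}{40 + M - 140 U}$)
$\left(-11811 - 16276\right) + r{\left(93,67 \right)} = \left(-11811 - 16276\right) + \frac{93 + 3 \cdot 67}{40 + 93 - 9380} = -28087 + \frac{93 + 201}{40 + 93 - 9380} = -28087 + \frac{1}{-9247} \cdot 294 = -28087 - \frac{42}{1321} = - \frac{37102969}{1321}$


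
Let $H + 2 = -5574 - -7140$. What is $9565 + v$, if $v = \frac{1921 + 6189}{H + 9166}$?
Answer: $\frac{10264056}{1073} \approx 9565.8$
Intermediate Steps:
$H = 1564$ ($H = -2 - -1566 = -2 + \left(-5574 + 7140\right) = -2 + 1566 = 1564$)
$v = \frac{811}{1073}$ ($v = \frac{1921 + 6189}{1564 + 9166} = \frac{8110}{10730} = 8110 \cdot \frac{1}{10730} = \frac{811}{1073} \approx 0.75583$)
$9565 + v = 9565 + \frac{811}{1073} = \frac{10264056}{1073}$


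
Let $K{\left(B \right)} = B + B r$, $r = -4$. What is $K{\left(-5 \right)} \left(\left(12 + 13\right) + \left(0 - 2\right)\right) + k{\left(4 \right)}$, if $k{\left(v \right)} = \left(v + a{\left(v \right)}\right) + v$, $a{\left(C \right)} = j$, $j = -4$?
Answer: $349$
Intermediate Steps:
$a{\left(C \right)} = -4$
$K{\left(B \right)} = - 3 B$ ($K{\left(B \right)} = B + B \left(-4\right) = B - 4 B = - 3 B$)
$k{\left(v \right)} = -4 + 2 v$ ($k{\left(v \right)} = \left(v - 4\right) + v = \left(-4 + v\right) + v = -4 + 2 v$)
$K{\left(-5 \right)} \left(\left(12 + 13\right) + \left(0 - 2\right)\right) + k{\left(4 \right)} = \left(-3\right) \left(-5\right) \left(\left(12 + 13\right) + \left(0 - 2\right)\right) + \left(-4 + 2 \cdot 4\right) = 15 \left(25 + \left(0 - 2\right)\right) + \left(-4 + 8\right) = 15 \left(25 - 2\right) + 4 = 15 \cdot 23 + 4 = 345 + 4 = 349$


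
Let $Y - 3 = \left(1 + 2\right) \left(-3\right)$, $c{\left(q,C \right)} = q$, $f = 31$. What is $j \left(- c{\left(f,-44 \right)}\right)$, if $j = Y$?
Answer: $186$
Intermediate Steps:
$Y = -6$ ($Y = 3 + \left(1 + 2\right) \left(-3\right) = 3 + 3 \left(-3\right) = 3 - 9 = -6$)
$j = -6$
$j \left(- c{\left(f,-44 \right)}\right) = - 6 \left(\left(-1\right) 31\right) = \left(-6\right) \left(-31\right) = 186$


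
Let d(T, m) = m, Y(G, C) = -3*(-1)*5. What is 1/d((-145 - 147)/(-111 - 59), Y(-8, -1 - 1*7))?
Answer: 1/15 ≈ 0.066667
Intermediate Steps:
Y(G, C) = 15 (Y(G, C) = 3*5 = 15)
1/d((-145 - 147)/(-111 - 59), Y(-8, -1 - 1*7)) = 1/15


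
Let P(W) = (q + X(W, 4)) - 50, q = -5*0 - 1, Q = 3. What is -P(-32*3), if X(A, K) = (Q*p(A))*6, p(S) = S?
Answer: 1779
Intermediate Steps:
q = -1 (q = 0 - 1 = -1)
X(A, K) = 18*A (X(A, K) = (3*A)*6 = 18*A)
P(W) = -51 + 18*W (P(W) = (-1 + 18*W) - 50 = -51 + 18*W)
-P(-32*3) = -(-51 + 18*(-32*3)) = -(-51 + 18*(-96)) = -(-51 - 1728) = -1*(-1779) = 1779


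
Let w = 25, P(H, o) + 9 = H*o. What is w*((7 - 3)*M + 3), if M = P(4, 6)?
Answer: 1575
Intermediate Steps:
P(H, o) = -9 + H*o
M = 15 (M = -9 + 4*6 = -9 + 24 = 15)
w*((7 - 3)*M + 3) = 25*((7 - 3)*15 + 3) = 25*(4*15 + 3) = 25*(60 + 3) = 25*63 = 1575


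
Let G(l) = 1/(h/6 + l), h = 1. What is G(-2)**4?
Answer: 1296/14641 ≈ 0.088519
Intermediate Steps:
G(l) = 1/(1/6 + l)
G(-2)**4 = (6/(1 + 6*(-2)))**4 = (6/(1 - 12))**4 = (6/(-11))**4 = (6*(-1/11))**4 = (-6/11)**4 = 1296/14641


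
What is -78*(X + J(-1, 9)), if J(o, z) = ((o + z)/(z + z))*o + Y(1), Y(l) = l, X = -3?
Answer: 572/3 ≈ 190.67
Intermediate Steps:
J(o, z) = 1 + o*(o + z)/(2*z) (J(o, z) = ((o + z)/(z + z))*o + 1 = ((o + z)/((2*z)))*o + 1 = ((o + z)*(1/(2*z)))*o + 1 = ((o + z)/(2*z))*o + 1 = o*(o + z)/(2*z) + 1 = 1 + o*(o + z)/(2*z))
-78*(X + J(-1, 9)) = -78*(-3 + (½)*((-1)² + 9*(2 - 1))/9) = -78*(-3 + (½)*(⅑)*(1 + 9*1)) = -78*(-3 + (½)*(⅑)*(1 + 9)) = -78*(-3 + (½)*(⅑)*10) = -78*(-3 + 5/9) = -78*(-22/9) = 572/3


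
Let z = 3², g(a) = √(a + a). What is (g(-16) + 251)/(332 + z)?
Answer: 251/341 + 4*I*√2/341 ≈ 0.73607 + 0.016589*I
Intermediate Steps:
g(a) = √2*√a (g(a) = √(2*a) = √2*√a)
z = 9
(g(-16) + 251)/(332 + z) = (√2*√(-16) + 251)/(332 + 9) = (√2*(4*I) + 251)/341 = (4*I*√2 + 251)*(1/341) = (251 + 4*I*√2)*(1/341) = 251/341 + 4*I*√2/341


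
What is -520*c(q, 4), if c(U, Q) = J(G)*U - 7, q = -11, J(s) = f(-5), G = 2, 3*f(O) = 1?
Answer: 16640/3 ≈ 5546.7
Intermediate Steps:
f(O) = 1/3 (f(O) = (1/3)*1 = 1/3)
J(s) = 1/3
c(U, Q) = -7 + U/3 (c(U, Q) = U/3 - 7 = -7 + U/3)
-520*c(q, 4) = -520*(-7 + (1/3)*(-11)) = -520*(-7 - 11/3) = -520*(-32/3) = 16640/3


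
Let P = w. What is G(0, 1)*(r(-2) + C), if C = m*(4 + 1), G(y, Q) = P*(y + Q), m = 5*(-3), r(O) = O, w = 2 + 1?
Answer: -231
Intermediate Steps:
w = 3
P = 3
m = -15
G(y, Q) = 3*Q + 3*y (G(y, Q) = 3*(y + Q) = 3*(Q + y) = 3*Q + 3*y)
C = -75 (C = -15*(4 + 1) = -15*5 = -75)
G(0, 1)*(r(-2) + C) = (3*1 + 3*0)*(-2 - 75) = (3 + 0)*(-77) = 3*(-77) = -231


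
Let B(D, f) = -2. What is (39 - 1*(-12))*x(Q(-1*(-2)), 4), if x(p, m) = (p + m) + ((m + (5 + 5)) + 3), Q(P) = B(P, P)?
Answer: 969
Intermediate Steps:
Q(P) = -2
x(p, m) = 13 + p + 2*m (x(p, m) = (m + p) + ((m + 10) + 3) = (m + p) + ((10 + m) + 3) = (m + p) + (13 + m) = 13 + p + 2*m)
(39 - 1*(-12))*x(Q(-1*(-2)), 4) = (39 - 1*(-12))*(13 - 2 + 2*4) = (39 + 12)*(13 - 2 + 8) = 51*19 = 969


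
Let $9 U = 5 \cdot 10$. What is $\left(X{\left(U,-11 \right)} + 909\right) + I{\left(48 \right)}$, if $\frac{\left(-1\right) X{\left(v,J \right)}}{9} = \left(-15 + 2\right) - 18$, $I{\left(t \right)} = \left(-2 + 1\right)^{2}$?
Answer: $1189$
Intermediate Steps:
$U = \frac{50}{9}$ ($U = \frac{5 \cdot 10}{9} = \frac{1}{9} \cdot 50 = \frac{50}{9} \approx 5.5556$)
$I{\left(t \right)} = 1$ ($I{\left(t \right)} = \left(-1\right)^{2} = 1$)
$X{\left(v,J \right)} = 279$ ($X{\left(v,J \right)} = - 9 \left(\left(-15 + 2\right) - 18\right) = - 9 \left(-13 - 18\right) = \left(-9\right) \left(-31\right) = 279$)
$\left(X{\left(U,-11 \right)} + 909\right) + I{\left(48 \right)} = \left(279 + 909\right) + 1 = 1188 + 1 = 1189$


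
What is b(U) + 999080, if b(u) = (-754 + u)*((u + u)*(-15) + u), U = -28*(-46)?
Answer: -18946888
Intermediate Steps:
U = 1288
b(u) = -29*u*(-754 + u) (b(u) = (-754 + u)*((2*u)*(-15) + u) = (-754 + u)*(-30*u + u) = (-754 + u)*(-29*u) = -29*u*(-754 + u))
b(U) + 999080 = 29*1288*(754 - 1*1288) + 999080 = 29*1288*(754 - 1288) + 999080 = 29*1288*(-534) + 999080 = -19945968 + 999080 = -18946888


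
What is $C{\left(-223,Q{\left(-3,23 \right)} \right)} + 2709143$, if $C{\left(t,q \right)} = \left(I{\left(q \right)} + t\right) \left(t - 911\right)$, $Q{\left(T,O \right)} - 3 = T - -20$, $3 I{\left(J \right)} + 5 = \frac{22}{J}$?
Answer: $\frac{14817496}{5} \approx 2.9635 \cdot 10^{6}$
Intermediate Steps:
$I{\left(J \right)} = - \frac{5}{3} + \frac{22}{3 J}$ ($I{\left(J \right)} = - \frac{5}{3} + \frac{22 \frac{1}{J}}{3} = - \frac{5}{3} + \frac{22}{3 J}$)
$Q{\left(T,O \right)} = 23 + T$ ($Q{\left(T,O \right)} = 3 + \left(T - -20\right) = 3 + \left(T + 20\right) = 3 + \left(20 + T\right) = 23 + T$)
$C{\left(t,q \right)} = \left(-911 + t\right) \left(t + \frac{22 - 5 q}{3 q}\right)$ ($C{\left(t,q \right)} = \left(\frac{22 - 5 q}{3 q} + t\right) \left(t - 911\right) = \left(t + \frac{22 - 5 q}{3 q}\right) \left(-911 + t\right) = \left(-911 + t\right) \left(t + \frac{22 - 5 q}{3 q}\right)$)
$C{\left(-223,Q{\left(-3,23 \right)} \right)} + 2709143 = \frac{-20042 + 4555 \left(23 - 3\right) - - 223 \left(-22 + 5 \left(23 - 3\right)\right) + 3 \left(23 - 3\right) \left(-223\right) \left(-911 - 223\right)}{3 \left(23 - 3\right)} + 2709143 = \frac{-20042 + 4555 \cdot 20 - - 223 \left(-22 + 5 \cdot 20\right) + 3 \cdot 20 \left(-223\right) \left(-1134\right)}{3 \cdot 20} + 2709143 = \frac{1}{3} \cdot \frac{1}{20} \left(-20042 + 91100 - - 223 \left(-22 + 100\right) + 15172920\right) + 2709143 = \frac{1}{3} \cdot \frac{1}{20} \left(-20042 + 91100 - \left(-223\right) 78 + 15172920\right) + 2709143 = \frac{1}{3} \cdot \frac{1}{20} \left(-20042 + 91100 + 17394 + 15172920\right) + 2709143 = \frac{1}{3} \cdot \frac{1}{20} \cdot 15261372 + 2709143 = \frac{1271781}{5} + 2709143 = \frac{14817496}{5}$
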